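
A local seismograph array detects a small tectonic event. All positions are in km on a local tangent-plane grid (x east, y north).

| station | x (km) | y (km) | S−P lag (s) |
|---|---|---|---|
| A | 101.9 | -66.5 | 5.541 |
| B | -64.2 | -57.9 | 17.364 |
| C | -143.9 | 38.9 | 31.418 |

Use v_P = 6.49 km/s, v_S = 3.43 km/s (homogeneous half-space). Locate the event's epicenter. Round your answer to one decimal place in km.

x ≈ 62.1 km, y ≈ -60.1 km

Distance from S−P lag: d = Δt · v_P v_S / (v_P − v_S) = Δt · (6.49·3.43)/(6.49−3.43) ≈ 7.2747·Δt.
So d_A = 40.31, d_B = 126.32, d_C = 228.56 km.
Circle about each station: (x − 101.9)² + (y + 66.5)² = 40.31²; (x + 64.2)² + (y + 57.9)² = 126.32²; (x + 143.9)² + (y − 38.9)² = 228.56².
Subtracting the A equation from the B and C equations removes the quadratic terms:
-332.2 x + 17.2 y = -21663.66
-491.6 x + 210.8 y = -43200.22
Solving the 2×2 system: x ≈ 62.1, y ≈ -60.1 km.
Check against A (with the unrounded x, y): √((x − 101.9)²+(y + 66.5)²) = 40.31 ≈ 40.31 km. ✓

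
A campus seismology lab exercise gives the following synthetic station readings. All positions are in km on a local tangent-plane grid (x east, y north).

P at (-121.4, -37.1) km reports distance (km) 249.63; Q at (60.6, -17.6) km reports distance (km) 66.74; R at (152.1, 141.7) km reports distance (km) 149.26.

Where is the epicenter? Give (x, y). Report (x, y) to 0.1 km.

Circle about each station: (x + 121.4)² + (y + 37.1)² = 249.63²; (x − 60.6)² + (y + 17.6)² = 66.74²; (x − 152.1)² + (y − 141.7)² = 149.26².
Subtracting pairs of circle equations eliminates x²+y² and gives linear equations (the radical axes):
364.0 x + 39.0 y = 45728.66
547.0 x + 357.6 y = 67135.52
Solving the 2×2 system: x ≈ 126.2, y ≈ -5.3 km.
Check against P (with the unrounded x, y): √((x + 121.4)²+(y + 37.1)²) = 249.63 ≈ 249.63 km. ✓

(126.2, -5.3)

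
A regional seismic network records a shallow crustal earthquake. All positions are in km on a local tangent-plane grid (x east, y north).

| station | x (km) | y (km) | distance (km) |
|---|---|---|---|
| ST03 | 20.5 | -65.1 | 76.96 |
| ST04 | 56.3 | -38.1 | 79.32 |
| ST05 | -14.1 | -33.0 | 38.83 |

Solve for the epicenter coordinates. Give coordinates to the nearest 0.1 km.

-9.9 km east, 5.6 km north

Circle about each station: (x − 20.5)² + (y + 65.1)² = 76.96²; (x − 56.3)² + (y + 38.1)² = 79.32²; (x + 14.1)² + (y + 33.0)² = 38.83².
Subtracting the ST03 equation from the ST04 and ST05 equations removes the quadratic terms:
71.6 x + 54.0 y = -405.78
-69.2 x + 64.2 y = 1044.62
Solving the 2×2 system: x ≈ -9.9, y ≈ 5.6 km.
Check against ST03 (with the unrounded x, y): √((x − 20.5)²+(y + 65.1)²) = 76.96 ≈ 76.96 km. ✓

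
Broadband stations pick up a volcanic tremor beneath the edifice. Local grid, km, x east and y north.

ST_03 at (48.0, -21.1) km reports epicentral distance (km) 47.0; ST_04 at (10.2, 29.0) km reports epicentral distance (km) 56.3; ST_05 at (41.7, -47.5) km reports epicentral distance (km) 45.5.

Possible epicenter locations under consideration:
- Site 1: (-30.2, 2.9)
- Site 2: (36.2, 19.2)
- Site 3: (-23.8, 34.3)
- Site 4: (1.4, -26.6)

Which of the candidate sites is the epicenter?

For each candidate, compare |candidate − station| to the reported distance:
Site 1: residuals ST_03 34.8, ST_04 8.2, ST_05 42.3 → max 42.3 km
Site 2: residuals ST_03 5.0, ST_04 28.5, ST_05 21.4 → max 28.5 km
Site 3: residuals ST_03 43.7, ST_04 21.9, ST_05 59.3 → max 59.3 km
Site 4: residuals ST_03 0.1, ST_04 0.0, ST_05 0.1 → max 0.1 km
Only Site 4 has all residuals ≈ 0.

Site 4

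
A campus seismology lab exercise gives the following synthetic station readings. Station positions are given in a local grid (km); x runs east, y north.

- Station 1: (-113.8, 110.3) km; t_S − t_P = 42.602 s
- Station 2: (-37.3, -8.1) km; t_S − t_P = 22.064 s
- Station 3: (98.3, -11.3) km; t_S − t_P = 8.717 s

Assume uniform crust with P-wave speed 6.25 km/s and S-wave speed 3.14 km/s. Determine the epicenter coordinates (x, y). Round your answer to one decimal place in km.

(89.5, -65.6)

Distance from S−P lag: d = Δt · v_P v_S / (v_P − v_S) = Δt · (6.25·3.14)/(6.25−3.14) ≈ 6.3103·Δt.
So d_Station 1 = 268.83, d_Station 2 = 139.23, d_Station 3 = 55.01 km.
Circle about each station: (x + 113.8)² + (y − 110.3)² = 268.83²; (x + 37.3)² + (y + 8.1)² = 139.23²; (x − 98.3)² + (y + 11.3)² = 55.01².
Subtracting the Station 1 equation from the Station 2 and Station 3 equations removes the quadratic terms:
153.0 x − 236.8 y = 29224.95
424.2 x − 243.2 y = 53917.52
Solving the 2×2 system: x ≈ 89.5, y ≈ -65.6 km.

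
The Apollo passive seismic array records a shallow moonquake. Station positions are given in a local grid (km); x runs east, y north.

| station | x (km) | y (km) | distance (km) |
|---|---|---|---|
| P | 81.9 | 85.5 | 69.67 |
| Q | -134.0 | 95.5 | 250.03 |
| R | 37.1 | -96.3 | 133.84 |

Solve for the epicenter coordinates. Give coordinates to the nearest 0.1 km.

(104.2, 19.5)

Circle about each station: (x − 81.9)² + (y − 85.5)² = 69.67²; (x + 134.0)² + (y − 95.5)² = 250.03²; (x − 37.1)² + (y + 96.3)² = 133.84².
Subtracting pairs of circle equations eliminates x²+y² and gives linear equations (the radical axes):
-431.8 x + 20.0 y = -44602.70
-89.6 x − 363.6 y = -16427.00
Solving the 2×2 system: x ≈ 104.2, y ≈ 19.5 km.
Check against P (with the unrounded x, y): √((x − 81.9)²+(y − 85.5)²) = 69.66 ≈ 69.67 km. ✓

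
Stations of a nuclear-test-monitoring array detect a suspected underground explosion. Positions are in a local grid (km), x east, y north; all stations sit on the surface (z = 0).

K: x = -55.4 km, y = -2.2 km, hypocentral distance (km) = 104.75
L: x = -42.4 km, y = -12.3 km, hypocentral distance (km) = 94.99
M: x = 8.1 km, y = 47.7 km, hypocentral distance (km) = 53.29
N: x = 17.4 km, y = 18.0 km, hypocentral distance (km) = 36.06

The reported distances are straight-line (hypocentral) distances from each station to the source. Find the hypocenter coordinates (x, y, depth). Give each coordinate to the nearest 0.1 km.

x ≈ 44.9 km, y ≈ 17.0 km, depth ≈ 23.3 km

Each station gives a sphere (x−x_i)² + (y−y_i)² + z² = d_i² (stations at z=0).
Subtracting the K sphere from L and M: z² cancels, leaving linear equations in x and y:
26.0 x − 20.2 y = 824.51
127.0 x + 99.8 y = 7399.64
Solving: x ≈ 44.913, y ≈ 16.991 km (keep extra digits for the depth step; rounded: 44.9, 17.0).
Then from the K sphere: z² = 104.75² − (x + 55.4)² − (y + 2.2)² with x = 44.913, y = 16.991, so z ≈ 23.272 ≈ 23.3 km.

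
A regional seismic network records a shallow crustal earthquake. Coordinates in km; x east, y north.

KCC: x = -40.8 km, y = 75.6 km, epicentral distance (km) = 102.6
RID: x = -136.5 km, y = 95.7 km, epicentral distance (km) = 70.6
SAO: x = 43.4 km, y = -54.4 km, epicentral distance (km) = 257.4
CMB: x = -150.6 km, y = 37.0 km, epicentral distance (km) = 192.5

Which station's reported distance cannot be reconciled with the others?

CMB

Solve using three stations at a time. Using KCC, RID, SAO (subtract circle equations pairwise → linear system) gives (x, y) ≈ (-102.5, 157.7).
Distances from that point to each station vs reported:
  KCC: calculated 102.7 vs reported 102.6 → residual 0.1 km
  RID: calculated 70.8 vs reported 70.6 → residual 0.2 km
  SAO: calculated 257.4 vs reported 257.4 → residual 0.0 km
  CMB: calculated 130.0 vs reported 192.5 → residual 62.5 km
KCC, RID, SAO are mutually consistent (residuals ≈ 0); CMB is off by 62.5 km.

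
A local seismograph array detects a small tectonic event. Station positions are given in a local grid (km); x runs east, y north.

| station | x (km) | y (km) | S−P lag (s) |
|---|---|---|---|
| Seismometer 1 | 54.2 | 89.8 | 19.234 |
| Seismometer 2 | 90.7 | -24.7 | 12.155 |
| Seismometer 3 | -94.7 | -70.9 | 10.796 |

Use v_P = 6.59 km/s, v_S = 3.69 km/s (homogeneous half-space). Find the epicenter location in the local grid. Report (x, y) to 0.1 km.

-4.8 km east, -60.3 km north

Distance from S−P lag: d = Δt · v_P v_S / (v_P − v_S) = Δt · (6.59·3.69)/(6.59−3.69) ≈ 8.3852·Δt.
So d_Seismometer 1 = 161.28, d_Seismometer 2 = 101.92, d_Seismometer 3 = 90.53 km.
Circle about each station: (x − 54.2)² + (y − 89.8)² = 161.28²; (x − 90.7)² + (y + 24.7)² = 101.92²; (x + 94.7)² + (y + 70.9)² = 90.53².
Subtracting the Seismometer 1 equation from the Seismometer 2 and Seismometer 3 equations removes the quadratic terms:
73.0 x − 229.0 y = 13458.45
-297.8 x − 321.4 y = 20808.78
Solving the 2×2 system: x ≈ -4.8, y ≈ -60.3 km.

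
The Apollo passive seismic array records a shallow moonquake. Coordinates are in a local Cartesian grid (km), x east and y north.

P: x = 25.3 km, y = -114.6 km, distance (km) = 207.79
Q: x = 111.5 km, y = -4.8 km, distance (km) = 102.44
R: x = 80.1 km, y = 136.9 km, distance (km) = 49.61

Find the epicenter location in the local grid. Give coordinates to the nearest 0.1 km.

69.2 km east, 88.5 km north

Circle about each station: (x − 25.3)² + (y + 114.6)² = 207.79²; (x − 111.5)² + (y + 4.8)² = 102.44²; (x − 80.1)² + (y − 136.9)² = 49.61².
Subtracting the P equation from the Q and R equations removes the quadratic terms:
172.4 x + 219.6 y = 31364.77
109.6 x + 503.0 y = 52099.90
Solving the 2×2 system: x ≈ 69.2, y ≈ 88.5 km.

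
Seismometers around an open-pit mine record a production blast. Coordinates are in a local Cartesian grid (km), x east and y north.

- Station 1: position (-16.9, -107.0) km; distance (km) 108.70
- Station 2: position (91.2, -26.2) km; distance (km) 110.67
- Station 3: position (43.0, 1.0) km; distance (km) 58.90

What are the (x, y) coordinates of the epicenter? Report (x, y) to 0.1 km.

(-15.9, 1.7)

Circle about each station: (x + 16.9)² + (y + 107.0)² = 108.70²; (x − 91.2)² + (y + 26.2)² = 110.67²; (x − 43.0)² + (y − 1.0)² = 58.90².
Subtracting pairs of circle equations eliminates x²+y² and gives linear equations (the radical axes):
216.2 x + 161.6 y = -3162.89
119.8 x + 216.0 y = -1538.13
Solving the 2×2 system: x ≈ -15.9, y ≈ 1.7 km.
Check against Station 1 (with the unrounded x, y): √((x + 16.9)²+(y + 107.0)²) = 108.70 ≈ 108.70 km. ✓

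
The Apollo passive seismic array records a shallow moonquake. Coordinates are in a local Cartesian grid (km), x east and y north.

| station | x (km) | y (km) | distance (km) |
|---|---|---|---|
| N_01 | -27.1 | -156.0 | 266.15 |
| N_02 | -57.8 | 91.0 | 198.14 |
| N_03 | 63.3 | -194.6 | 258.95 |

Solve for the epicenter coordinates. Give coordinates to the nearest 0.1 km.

(136.8, 53.7)

Circle about each station: (x + 27.1)² + (y + 156.0)² = 266.15²; (x + 57.8)² + (y − 91.0)² = 198.14²; (x − 63.3)² + (y + 194.6)² = 258.95².
Subtracting pairs of circle equations eliminates x²+y² and gives linear equations (the radical axes):
-61.4 x + 494.0 y = 18127.79
180.8 x − 77.2 y = 20586.36
Solving the 2×2 system: x ≈ 136.8, y ≈ 53.7 km.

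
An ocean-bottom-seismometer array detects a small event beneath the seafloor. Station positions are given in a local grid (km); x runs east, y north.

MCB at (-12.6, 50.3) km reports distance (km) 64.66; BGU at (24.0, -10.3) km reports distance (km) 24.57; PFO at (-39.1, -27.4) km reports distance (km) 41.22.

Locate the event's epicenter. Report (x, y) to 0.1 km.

Circle about each station: (x + 12.6)² + (y − 50.3)² = 64.66²; (x − 24.0)² + (y + 10.3)² = 24.57²; (x + 39.1)² + (y + 27.4)² = 41.22².
Subtracting the MCB equation from the BGU and PFO equations removes the quadratic terms:
73.2 x − 121.2 y = 1570.47
-53.0 x − 155.4 y = 2072.55
Solving the 2×2 system: x ≈ -0.4, y ≈ -13.2 km.
Check against MCB (with the unrounded x, y): √((x + 12.6)²+(y − 50.3)²) = 64.66 ≈ 64.66 km. ✓

(-0.4, -13.2)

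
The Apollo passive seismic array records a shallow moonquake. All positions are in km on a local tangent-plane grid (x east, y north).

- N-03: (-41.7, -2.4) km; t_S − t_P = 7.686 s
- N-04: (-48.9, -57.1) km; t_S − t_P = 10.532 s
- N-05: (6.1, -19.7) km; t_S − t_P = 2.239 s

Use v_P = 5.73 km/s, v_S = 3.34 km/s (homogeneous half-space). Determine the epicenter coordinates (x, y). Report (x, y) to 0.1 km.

Distance from S−P lag: d = Δt · v_P v_S / (v_P − v_S) = Δt · (5.73·3.34)/(5.73−3.34) ≈ 8.0076·Δt.
So d_N-03 = 61.55, d_N-04 = 84.34, d_N-05 = 17.93 km.
Circle about each station: (x + 41.7)² + (y + 2.4)² = 61.55²; (x + 48.9)² + (y + 57.1)² = 84.34²; (x − 6.1)² + (y + 19.7)² = 17.93².
Subtracting the N-03 equation from the N-04 and N-05 equations removes the quadratic terms:
-14.4 x − 109.4 y = 582.14
95.6 x − 34.6 y = 2147.57
Solving the 2×2 system: x ≈ 19.6, y ≈ -7.9 km.
Check against N-03 (with the unrounded x, y): √((x + 41.7)²+(y + 2.4)²) = 61.55 ≈ 61.55 km. ✓

19.6 km east, -7.9 km north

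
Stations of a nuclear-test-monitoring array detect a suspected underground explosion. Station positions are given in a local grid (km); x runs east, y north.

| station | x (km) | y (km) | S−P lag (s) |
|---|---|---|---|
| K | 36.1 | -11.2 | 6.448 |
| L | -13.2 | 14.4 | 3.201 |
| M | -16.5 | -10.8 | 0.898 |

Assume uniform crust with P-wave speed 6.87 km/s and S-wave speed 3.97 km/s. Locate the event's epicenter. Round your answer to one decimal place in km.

(-24.5, -13.5)

Distance from S−P lag: d = Δt · v_P v_S / (v_P − v_S) = Δt · (6.87·3.97)/(6.87−3.97) ≈ 9.4048·Δt.
So d_K = 60.64, d_L = 30.10, d_M = 8.45 km.
Circle about each station: (x − 36.1)² + (y + 11.2)² = 60.64²; (x + 13.2)² + (y − 14.4)² = 30.10²; (x + 16.5)² + (y + 10.8)² = 8.45².
Subtracting the K equation from the L and M equations removes the quadratic terms:
-98.6 x + 51.2 y = 1724.15
-105.2 x + 0.8 y = 2566.05
Solving the 2×2 system: x ≈ -24.5, y ≈ -13.5 km.
Check against K (with the unrounded x, y): √((x − 36.1)²+(y + 11.2)²) = 60.64 ≈ 60.64 km. ✓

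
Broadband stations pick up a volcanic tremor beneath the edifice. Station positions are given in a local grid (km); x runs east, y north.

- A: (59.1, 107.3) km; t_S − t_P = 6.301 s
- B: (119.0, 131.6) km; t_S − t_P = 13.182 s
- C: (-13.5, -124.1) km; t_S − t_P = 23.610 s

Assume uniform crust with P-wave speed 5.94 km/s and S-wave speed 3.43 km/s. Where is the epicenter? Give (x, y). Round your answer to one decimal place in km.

Distance from S−P lag: d = Δt · v_P v_S / (v_P − v_S) = Δt · (5.94·3.43)/(5.94−3.43) ≈ 8.1172·Δt.
So d_A = 51.15, d_B = 107.00, d_C = 191.65 km.
Circle about each station: (x − 59.1)² + (y − 107.3)² = 51.15²; (x − 119.0)² + (y − 131.6)² = 107.00²; (x + 13.5)² + (y + 124.1)² = 191.65².
Subtracting the A equation from the B and C equations removes the quadratic terms:
119.8 x + 48.6 y = 7640.78
-145.2 x − 462.8 y = -33536.44
Solving the 2×2 system: x ≈ 39.4, y ≈ 60.1 km.
Check against A (with the unrounded x, y): √((x − 59.1)²+(y − 107.3)²) = 51.14 ≈ 51.15 km. ✓

x ≈ 39.4 km, y ≈ 60.1 km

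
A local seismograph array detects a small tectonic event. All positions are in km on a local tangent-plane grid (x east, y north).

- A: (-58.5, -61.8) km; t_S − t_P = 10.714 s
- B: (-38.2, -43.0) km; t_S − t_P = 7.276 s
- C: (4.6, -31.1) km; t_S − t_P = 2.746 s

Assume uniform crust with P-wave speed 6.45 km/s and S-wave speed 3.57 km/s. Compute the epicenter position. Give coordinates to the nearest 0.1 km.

Distance from S−P lag: d = Δt · v_P v_S / (v_P − v_S) = Δt · (6.45·3.57)/(6.45−3.57) ≈ 7.9953·Δt.
So d_A = 85.66, d_B = 58.17, d_C = 21.96 km.
Circle about each station: (x + 58.5)² + (y + 61.8)² = 85.66²; (x + 38.2)² + (y + 43.0)² = 58.17²; (x − 4.6)² + (y + 31.1)² = 21.96².
Subtracting the A equation from the B and C equations removes the quadratic terms:
40.6 x + 37.6 y = 20.64
126.2 x + 61.4 y = 602.27
Solving the 2×2 system: x ≈ 9.5, y ≈ -9.7 km.
Check against A (with the unrounded x, y): √((x + 58.5)²+(y + 61.8)²) = 85.66 ≈ 85.66 km. ✓

9.5 km east, -9.7 km north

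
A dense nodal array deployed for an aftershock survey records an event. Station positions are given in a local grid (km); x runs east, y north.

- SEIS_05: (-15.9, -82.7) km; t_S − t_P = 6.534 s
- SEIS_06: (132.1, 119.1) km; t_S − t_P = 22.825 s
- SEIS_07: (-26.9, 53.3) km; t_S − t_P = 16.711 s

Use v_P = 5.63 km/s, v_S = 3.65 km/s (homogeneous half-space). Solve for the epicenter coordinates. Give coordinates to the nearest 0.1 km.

Distance from S−P lag: d = Δt · v_P v_S / (v_P − v_S) = Δt · (5.63·3.65)/(5.63−3.65) ≈ 10.3785·Δt.
So d_SEIS_05 = 67.81, d_SEIS_06 = 236.89, d_SEIS_07 = 173.44 km.
Circle about each station: (x + 15.9)² + (y + 82.7)² = 67.81²; (x − 132.1)² + (y − 119.1)² = 236.89²; (x + 26.9)² + (y − 53.3)² = 173.44².
Subtracting the SEIS_05 equation from the SEIS_06 and SEIS_07 equations removes the quadratic terms:
296.0 x + 403.6 y = -26975.56
-22.0 x + 272.0 y = -29010.84
Solving the 2×2 system: x ≈ 48.9, y ≈ -102.7 km.

48.9 km east, -102.7 km north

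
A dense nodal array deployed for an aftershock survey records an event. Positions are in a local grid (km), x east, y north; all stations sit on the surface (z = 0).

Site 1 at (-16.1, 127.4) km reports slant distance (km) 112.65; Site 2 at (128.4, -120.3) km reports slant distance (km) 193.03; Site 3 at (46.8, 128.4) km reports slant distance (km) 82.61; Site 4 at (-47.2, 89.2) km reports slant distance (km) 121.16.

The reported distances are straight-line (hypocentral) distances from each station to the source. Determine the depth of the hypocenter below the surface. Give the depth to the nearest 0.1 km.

Each station gives a sphere (x−x_i)² + (y−y_i)² + z² = d_i² (stations at z=0).
Subtracting the Site 1 sphere from Site 2 and Site 3: z² cancels, leaving linear equations in x and y:
289.0 x − 495.4 y = -10101.88
125.8 x + 2.0 y = 8052.44
Solving: x ≈ 63.100, y ≈ 57.202 km (keep extra digits for the depth step; rounded: 63.1, 57.2).
Then from the Site 1 sphere: z² = 112.65² − (x + 16.1)² − (y − 127.4)² with x = 63.100, y = 57.202, so z ≈ 38.596 ≈ 38.6 km.

38.6 km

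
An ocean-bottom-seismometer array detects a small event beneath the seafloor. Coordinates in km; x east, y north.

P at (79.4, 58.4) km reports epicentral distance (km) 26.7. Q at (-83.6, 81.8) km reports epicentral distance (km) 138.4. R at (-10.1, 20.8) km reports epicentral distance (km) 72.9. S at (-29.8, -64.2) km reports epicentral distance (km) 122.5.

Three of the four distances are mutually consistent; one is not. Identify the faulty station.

Solve using three stations at a time. Using P, Q, R (subtract circle equations pairwise → linear system) gives (x, y) ≈ (52.7, 57.8).
Distances from that point to each station vs reported:
  P: calculated 26.7 vs reported 26.7 → residual 0.0 km
  Q: calculated 138.4 vs reported 138.4 → residual 0.0 km
  R: calculated 72.9 vs reported 72.9 → residual 0.0 km
  S: calculated 147.3 vs reported 122.5 → residual 24.8 km
P, Q, R are mutually consistent (residuals ≈ 0); S is off by 24.8 km.

S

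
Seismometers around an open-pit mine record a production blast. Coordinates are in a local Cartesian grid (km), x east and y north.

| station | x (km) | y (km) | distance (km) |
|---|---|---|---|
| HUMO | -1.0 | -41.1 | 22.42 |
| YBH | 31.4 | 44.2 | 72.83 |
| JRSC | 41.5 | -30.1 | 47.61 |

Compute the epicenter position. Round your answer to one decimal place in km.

(-4.8, -19.0)

Circle about each station: (x + 1.0)² + (y + 41.1)² = 22.42²; (x − 31.4)² + (y − 44.2)² = 72.83²; (x − 41.5)² + (y + 30.1)² = 47.61².
Subtracting pairs of circle equations eliminates x²+y² and gives linear equations (the radical axes):
64.8 x + 170.6 y = -3552.16
85.0 x + 22.0 y = -826.01
Solving the 2×2 system: x ≈ -4.8, y ≈ -19.0 km.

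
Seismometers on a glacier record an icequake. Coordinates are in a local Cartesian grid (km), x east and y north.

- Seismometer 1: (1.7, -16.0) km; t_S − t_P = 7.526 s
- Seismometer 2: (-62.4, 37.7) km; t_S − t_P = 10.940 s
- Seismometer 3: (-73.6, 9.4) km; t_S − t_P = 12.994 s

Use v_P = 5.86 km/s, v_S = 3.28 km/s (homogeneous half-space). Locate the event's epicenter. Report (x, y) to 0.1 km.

19.1 km east, 37.3 km north

Distance from S−P lag: d = Δt · v_P v_S / (v_P − v_S) = Δt · (5.86·3.28)/(5.86−3.28) ≈ 7.4499·Δt.
So d_Seismometer 1 = 56.07, d_Seismometer 2 = 81.50, d_Seismometer 3 = 96.80 km.
Circle about each station: (x − 1.7)² + (y + 16.0)² = 56.07²; (x + 62.4)² + (y − 37.7)² = 81.50²; (x + 73.6)² + (y − 9.4)² = 96.80².
Subtracting the Seismometer 1 equation from the Seismometer 2 and Seismometer 3 equations removes the quadratic terms:
-128.2 x + 107.4 y = 1557.75
-150.6 x + 50.8 y = -979.97
Solving the 2×2 system: x ≈ 19.1, y ≈ 37.3 km.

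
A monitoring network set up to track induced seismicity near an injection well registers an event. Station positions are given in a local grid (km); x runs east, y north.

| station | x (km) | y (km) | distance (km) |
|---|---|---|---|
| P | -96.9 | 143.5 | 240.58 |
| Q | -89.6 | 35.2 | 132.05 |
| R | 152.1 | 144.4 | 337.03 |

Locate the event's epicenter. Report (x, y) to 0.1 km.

Circle about each station: (x + 96.9)² + (y − 143.5)² = 240.58²; (x + 89.6)² + (y − 35.2)² = 132.05²; (x − 152.1)² + (y − 144.4)² = 337.03².
Subtracting pairs of circle equations eliminates x²+y² and gives linear equations (the radical axes):
14.6 x − 216.6 y = 19726.87
498.0 x + 1.8 y = -41706.57
Solving the 2×2 system: x ≈ -83.4, y ≈ -96.7 km.

(-83.4, -96.7)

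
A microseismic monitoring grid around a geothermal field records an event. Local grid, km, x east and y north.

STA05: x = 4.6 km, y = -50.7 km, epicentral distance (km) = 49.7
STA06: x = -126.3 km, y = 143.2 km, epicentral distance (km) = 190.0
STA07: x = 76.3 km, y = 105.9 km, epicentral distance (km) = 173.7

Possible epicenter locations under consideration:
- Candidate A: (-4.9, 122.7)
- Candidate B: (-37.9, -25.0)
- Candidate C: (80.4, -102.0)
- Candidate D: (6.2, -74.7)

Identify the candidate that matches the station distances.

For each candidate, compare |candidate − station| to the reported distance:
Candidate A: residuals STA05 124.0, STA06 66.9, STA07 90.8 → max 124.0 km
Candidate B: residuals STA05 0.0, STA06 0.0, STA07 0.0 → max 0.0 km
Candidate C: residuals STA05 41.8, STA06 130.7, STA07 34.2 → max 130.7 km
Candidate D: residuals STA05 25.6, STA06 65.0, STA07 20.0 → max 65.0 km
Only Candidate B has all residuals ≈ 0.

Candidate B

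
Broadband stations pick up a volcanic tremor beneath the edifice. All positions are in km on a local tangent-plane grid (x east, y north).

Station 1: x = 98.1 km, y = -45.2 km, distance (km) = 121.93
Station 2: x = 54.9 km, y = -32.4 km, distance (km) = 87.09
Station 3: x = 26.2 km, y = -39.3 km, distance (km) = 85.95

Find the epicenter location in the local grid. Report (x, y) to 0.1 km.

Circle about each station: (x − 98.1)² + (y + 45.2)² = 121.93²; (x − 54.9)² + (y + 32.4)² = 87.09²; (x − 26.2)² + (y + 39.3)² = 85.95².
Subtracting the Station 1 equation from the Station 2 and Station 3 equations removes the quadratic terms:
-86.4 x + 25.6 y = -320.62
-143.8 x + 11.8 y = -1956.20
Solving the 2×2 system: x ≈ 17.4, y ≈ 46.2 km.

17.4 km east, 46.2 km north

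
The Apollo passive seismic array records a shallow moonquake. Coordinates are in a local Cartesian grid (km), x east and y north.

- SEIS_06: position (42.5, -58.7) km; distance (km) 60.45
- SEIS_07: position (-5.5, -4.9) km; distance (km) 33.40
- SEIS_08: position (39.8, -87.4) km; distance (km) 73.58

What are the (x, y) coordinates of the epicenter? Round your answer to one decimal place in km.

Circle about each station: (x − 42.5)² + (y + 58.7)² = 60.45²; (x + 5.5)² + (y + 4.9)² = 33.40²; (x − 39.8)² + (y + 87.4)² = 73.58².
Subtracting the SEIS_06 equation from the SEIS_07 and SEIS_08 equations removes the quadratic terms:
-96.0 x + 107.6 y = -2659.04
-5.4 x − 57.4 y = 2211.05
Solving the 2×2 system: x ≈ -14.0, y ≈ -37.2 km.

-14.0 km east, -37.2 km north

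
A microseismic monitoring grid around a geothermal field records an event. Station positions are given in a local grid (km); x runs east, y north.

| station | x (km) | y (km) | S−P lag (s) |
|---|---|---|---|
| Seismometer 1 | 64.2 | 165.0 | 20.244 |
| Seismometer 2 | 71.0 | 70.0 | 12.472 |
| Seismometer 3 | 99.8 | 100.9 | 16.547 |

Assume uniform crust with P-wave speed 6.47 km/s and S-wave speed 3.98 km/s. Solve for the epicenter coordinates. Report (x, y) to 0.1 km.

Distance from S−P lag: d = Δt · v_P v_S / (v_P − v_S) = Δt · (6.47·3.98)/(6.47−3.98) ≈ 10.3416·Δt.
So d_Seismometer 1 = 209.36, d_Seismometer 2 = 128.98, d_Seismometer 3 = 171.12 km.
Circle about each station: (x − 64.2)² + (y − 165.0)² = 209.36²; (x − 71.0)² + (y − 70.0)² = 128.98²; (x − 99.8)² + (y − 100.9)² = 171.12².
Subtracting the Seismometer 1 equation from the Seismometer 2 and Seismometer 3 equations removes the quadratic terms:
13.6 x − 190.0 y = 5790.13
71.2 x − 128.2 y = 3343.77
Solving the 2×2 system: x ≈ -9.1, y ≈ -31.1 km.

x ≈ -9.1 km, y ≈ -31.1 km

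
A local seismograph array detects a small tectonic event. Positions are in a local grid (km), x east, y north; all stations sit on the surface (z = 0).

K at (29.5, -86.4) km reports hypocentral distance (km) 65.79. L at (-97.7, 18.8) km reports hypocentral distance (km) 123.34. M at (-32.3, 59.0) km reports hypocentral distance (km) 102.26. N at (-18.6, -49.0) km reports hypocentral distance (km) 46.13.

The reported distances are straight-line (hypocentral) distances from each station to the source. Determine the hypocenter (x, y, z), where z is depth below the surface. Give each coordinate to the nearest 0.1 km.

Each station gives a sphere (x−x_i)² + (y−y_i)² + z² = d_i² (stations at z=0).
Subtracting the K sphere from L and M: z² cancels, leaving linear equations in x and y:
-254.4 x + 210.4 y = -9320.91
-123.6 x + 290.8 y = -9939.70
Solving: x ≈ 12.907, y ≈ -28.695 km (keep extra digits for the depth step; rounded: 12.9, -28.7).
Then from the K sphere: z² = 65.79² − (x − 29.5)² − (y + 86.4)² with x = 12.907, y = -28.695, so z ≈ 26.891 ≈ 26.9 km.
Check against N (with the unrounded solution): distance 46.13 ≈ 46.13 km. ✓

(12.9, -28.7, 26.9)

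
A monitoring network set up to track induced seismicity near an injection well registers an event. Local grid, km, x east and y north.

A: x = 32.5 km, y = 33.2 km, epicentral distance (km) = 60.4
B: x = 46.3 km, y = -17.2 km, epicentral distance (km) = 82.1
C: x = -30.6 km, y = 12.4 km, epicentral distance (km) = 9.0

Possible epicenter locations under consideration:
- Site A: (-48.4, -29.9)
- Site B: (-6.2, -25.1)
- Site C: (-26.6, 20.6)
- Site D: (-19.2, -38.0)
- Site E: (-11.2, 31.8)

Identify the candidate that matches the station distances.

For each candidate, compare |candidate − station| to the reported distance:
Site A: residuals A 42.2, B 13.4, C 36.9 → max 42.2 km
Site B: residuals A 9.6, B 29.0, C 35.7 → max 35.7 km
Site C: residuals A 0.0, B 0.0, C 0.1 → max 0.1 km
Site D: residuals A 27.6, B 13.4, C 42.7 → max 42.7 km
Site E: residuals A 16.7, B 6.6, C 18.4 → max 18.4 km
Only Site C has all residuals ≈ 0.

Site C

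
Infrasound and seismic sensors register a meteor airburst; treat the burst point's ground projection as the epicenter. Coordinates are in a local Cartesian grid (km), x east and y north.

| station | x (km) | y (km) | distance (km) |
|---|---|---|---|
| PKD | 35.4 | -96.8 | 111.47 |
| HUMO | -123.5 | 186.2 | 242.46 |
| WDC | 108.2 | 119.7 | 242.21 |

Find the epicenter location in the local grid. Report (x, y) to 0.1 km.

Circle about each station: (x − 35.4)² + (y + 96.8)² = 111.47²; (x + 123.5)² + (y − 186.2)² = 242.46²; (x − 108.2)² + (y − 119.7)² = 242.21².
Subtracting the PKD equation from the HUMO and WDC equations removes the quadratic terms:
-317.8 x + 566.0 y = -7062.00
145.6 x + 433.0 y = -30828.19
Solving the 2×2 system: x ≈ -65.4, y ≈ -49.2 km.

x ≈ -65.4 km, y ≈ -49.2 km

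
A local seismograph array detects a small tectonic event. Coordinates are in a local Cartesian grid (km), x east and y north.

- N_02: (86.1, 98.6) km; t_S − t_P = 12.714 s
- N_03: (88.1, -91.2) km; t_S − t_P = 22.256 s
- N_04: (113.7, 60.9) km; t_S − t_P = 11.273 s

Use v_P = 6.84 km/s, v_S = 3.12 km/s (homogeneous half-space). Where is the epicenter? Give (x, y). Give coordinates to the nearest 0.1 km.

(55.7, 32.3)

Distance from S−P lag: d = Δt · v_P v_S / (v_P − v_S) = Δt · (6.84·3.12)/(6.84−3.12) ≈ 5.7368·Δt.
So d_N_02 = 72.94, d_N_03 = 127.68, d_N_04 = 64.67 km.
Circle about each station: (x − 86.1)² + (y − 98.6)² = 72.94²; (x − 88.1)² + (y + 91.2)² = 127.68²; (x − 113.7)² + (y − 60.9)² = 64.67².
Subtracting pairs of circle equations eliminates x²+y² and gives linear equations (the radical axes):
4.0 x − 379.6 y = -12038.06
55.2 x − 75.4 y = 639.36
Solving the 2×2 system: x ≈ 55.7, y ≈ 32.3 km.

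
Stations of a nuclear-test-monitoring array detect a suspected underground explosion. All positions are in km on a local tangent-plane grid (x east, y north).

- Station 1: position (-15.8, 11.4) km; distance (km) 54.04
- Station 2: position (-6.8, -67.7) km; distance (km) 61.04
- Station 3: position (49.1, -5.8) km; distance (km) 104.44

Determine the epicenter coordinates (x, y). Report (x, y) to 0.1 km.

-53.0 km east, -27.8 km north

Circle about each station: (x + 15.8)² + (y − 11.4)² = 54.04²; (x + 6.8)² + (y + 67.7)² = 61.04²; (x − 49.1)² + (y + 5.8)² = 104.44².
Subtracting the Station 1 equation from the Station 2 and Station 3 equations removes the quadratic terms:
18.0 x − 158.2 y = 3444.37
129.8 x − 34.4 y = -5922.54
Solving the 2×2 system: x ≈ -53.0, y ≈ -27.8 km.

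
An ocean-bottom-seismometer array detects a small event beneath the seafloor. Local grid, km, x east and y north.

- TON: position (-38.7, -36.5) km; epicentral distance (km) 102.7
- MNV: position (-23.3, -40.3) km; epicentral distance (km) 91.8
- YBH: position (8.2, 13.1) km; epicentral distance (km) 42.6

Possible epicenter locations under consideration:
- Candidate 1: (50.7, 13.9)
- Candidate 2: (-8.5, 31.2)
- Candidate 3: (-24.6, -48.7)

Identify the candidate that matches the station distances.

Candidate 1

For each candidate, compare |candidate − station| to the reported distance:
Candidate 1: residuals TON 0.1, MNV 0.1, YBH 0.1 → max 0.1 km
Candidate 2: residuals TON 28.6, MNV 18.8, YBH 18.0 → max 28.6 km
Candidate 3: residuals TON 84.1, MNV 83.3, YBH 27.4 → max 84.1 km
Only Candidate 1 has all residuals ≈ 0.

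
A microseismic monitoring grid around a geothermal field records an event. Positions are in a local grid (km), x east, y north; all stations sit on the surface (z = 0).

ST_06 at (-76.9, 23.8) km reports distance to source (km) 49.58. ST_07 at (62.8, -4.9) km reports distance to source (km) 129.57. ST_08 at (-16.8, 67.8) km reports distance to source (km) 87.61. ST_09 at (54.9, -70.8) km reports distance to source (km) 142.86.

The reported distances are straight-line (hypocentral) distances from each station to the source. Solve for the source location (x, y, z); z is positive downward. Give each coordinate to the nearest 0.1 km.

x ≈ -59.5 km, y ≈ 3.8 km, depth ≈ 41.9 km

Each station gives a sphere (x−x_i)² + (y−y_i)² + z² = d_i² (stations at z=0).
Subtracting the ST_06 sphere from ST_07 and ST_08: z² cancels, leaving linear equations in x and y:
279.4 x − 57.4 y = -16842.41
120.2 x + 88.0 y = -6818.31
Solving: x ≈ -59.501, y ≈ 3.793 km (keep extra digits for the depth step; rounded: -59.5, 3.8).
Then from the ST_06 sphere: z² = 49.58² − (x + 76.9)² − (y − 23.8)² with x = -59.501, y = 3.793, so z ≈ 41.895 ≈ 41.9 km.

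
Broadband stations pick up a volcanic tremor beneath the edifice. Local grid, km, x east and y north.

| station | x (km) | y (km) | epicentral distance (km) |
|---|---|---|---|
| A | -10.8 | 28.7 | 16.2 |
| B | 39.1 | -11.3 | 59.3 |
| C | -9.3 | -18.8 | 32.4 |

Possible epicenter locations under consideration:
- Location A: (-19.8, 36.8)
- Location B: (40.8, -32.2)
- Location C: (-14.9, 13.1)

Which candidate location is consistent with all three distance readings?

For each candidate, compare |candidate − station| to the reported distance:
Location A: residuals A 4.1, B 16.7, C 24.2 → max 24.2 km
Location B: residuals A 63.6, B 38.3, C 19.5 → max 63.6 km
Location C: residuals A 0.1, B 0.0, C 0.0 → max 0.1 km
Only Location C has all residuals ≈ 0.

Location C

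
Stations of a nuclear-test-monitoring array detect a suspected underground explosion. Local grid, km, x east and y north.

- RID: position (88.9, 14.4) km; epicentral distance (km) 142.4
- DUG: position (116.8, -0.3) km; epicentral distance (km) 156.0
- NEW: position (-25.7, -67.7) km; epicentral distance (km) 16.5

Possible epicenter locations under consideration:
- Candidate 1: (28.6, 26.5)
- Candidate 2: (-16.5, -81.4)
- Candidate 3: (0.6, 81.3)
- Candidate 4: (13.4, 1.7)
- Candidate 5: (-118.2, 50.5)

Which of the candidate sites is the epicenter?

For each candidate, compare |candidate − station| to the reported distance:
Candidate 1: residuals RID 80.9, DUG 63.8, NEW 92.2 → max 92.2 km
Candidate 2: residuals RID 0.0, DUG 0.0, NEW 0.0 → max 0.0 km
Candidate 3: residuals RID 31.6, DUG 14.0, NEW 134.8 → max 134.8 km
Candidate 4: residuals RID 65.8, DUG 52.6, NEW 63.2 → max 65.8 km
Candidate 5: residuals RID 67.8, DUG 84.4, NEW 133.6 → max 133.6 km
Only Candidate 2 has all residuals ≈ 0.

Candidate 2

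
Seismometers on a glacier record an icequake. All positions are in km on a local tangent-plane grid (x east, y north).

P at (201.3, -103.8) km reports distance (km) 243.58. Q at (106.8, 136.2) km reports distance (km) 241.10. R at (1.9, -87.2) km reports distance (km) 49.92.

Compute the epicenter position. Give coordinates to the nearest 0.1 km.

Circle about each station: (x − 201.3)² + (y + 103.8)² = 243.58²; (x − 106.8)² + (y − 136.2)² = 241.10²; (x − 1.9)² + (y + 87.2)² = 49.92².
Subtracting the P equation from the Q and R equations removes the quadratic terms:
-189.0 x + 480.0 y = -20137.44
-398.8 x + 33.2 y = 13150.53
Solving the 2×2 system: x ≈ -37.7, y ≈ -56.8 km.
Check against P (with the unrounded x, y): √((x − 201.3)²+(y + 103.8)²) = 243.58 ≈ 243.58 km. ✓

x ≈ -37.7 km, y ≈ -56.8 km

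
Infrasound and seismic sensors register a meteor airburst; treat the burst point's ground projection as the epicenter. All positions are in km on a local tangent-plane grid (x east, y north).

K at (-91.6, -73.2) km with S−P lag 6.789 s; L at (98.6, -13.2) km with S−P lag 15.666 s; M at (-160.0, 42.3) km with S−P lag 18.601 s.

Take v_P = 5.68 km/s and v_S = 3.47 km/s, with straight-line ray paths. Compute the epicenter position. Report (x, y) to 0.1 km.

Distance from S−P lag: d = Δt · v_P v_S / (v_P − v_S) = Δt · (5.68·3.47)/(5.68−3.47) ≈ 8.9184·Δt.
So d_K = 60.55, d_L = 139.72, d_M = 165.89 km.
Circle about each station: (x + 91.6)² + (y + 73.2)² = 60.55²; (x − 98.6)² + (y + 13.2)² = 139.72²; (x + 160.0)² + (y − 42.3)² = 165.89².
Subtracting the K equation from the L and M equations removes the quadratic terms:
380.4 x + 120.0 y = -19707.98
-136.8 x + 231.0 y = -10212.70
Solving the 2×2 system: x ≈ -31.9, y ≈ -63.1 km.

(-31.9, -63.1)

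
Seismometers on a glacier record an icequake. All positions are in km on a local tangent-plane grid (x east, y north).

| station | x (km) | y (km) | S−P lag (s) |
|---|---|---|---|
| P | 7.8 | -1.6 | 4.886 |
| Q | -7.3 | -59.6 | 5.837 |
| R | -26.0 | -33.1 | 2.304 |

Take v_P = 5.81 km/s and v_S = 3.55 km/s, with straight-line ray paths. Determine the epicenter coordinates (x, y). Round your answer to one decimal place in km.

-35.0 km east, -14.1 km north

Distance from S−P lag: d = Δt · v_P v_S / (v_P − v_S) = Δt · (5.81·3.55)/(5.81−3.55) ≈ 9.1263·Δt.
So d_P = 44.59, d_Q = 53.27, d_R = 21.03 km.
Circle about each station: (x − 7.8)² + (y + 1.6)² = 44.59²; (x + 7.3)² + (y + 59.6)² = 53.27²; (x + 26.0)² + (y + 33.1)² = 21.03².
Subtracting pairs of circle equations eliminates x²+y² and gives linear equations (the radical axes):
-30.2 x − 116.0 y = 2692.63
-67.6 x − 63.0 y = 3254.22
Solving the 2×2 system: x ≈ -35.0, y ≈ -14.1 km.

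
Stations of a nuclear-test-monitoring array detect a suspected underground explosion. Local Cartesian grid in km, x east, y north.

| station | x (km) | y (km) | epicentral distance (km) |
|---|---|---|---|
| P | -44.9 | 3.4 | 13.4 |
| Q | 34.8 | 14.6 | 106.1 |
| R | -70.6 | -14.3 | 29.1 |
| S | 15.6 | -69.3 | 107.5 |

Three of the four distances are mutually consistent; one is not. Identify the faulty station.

Solve using three stations at a time. Using P, R, S (subtract circle equations pairwise → linear system) gives (x, y) ≈ (-56.0, 10.9).
Distances from that point to each station vs reported:
  P: calculated 13.4 vs reported 13.4 → residual 0.0 km
  Q: calculated 90.9 vs reported 106.1 → residual 15.2 km
  R: calculated 29.1 vs reported 29.1 → residual 0.0 km
  S: calculated 107.5 vs reported 107.5 → residual 0.0 km
P, R, S are mutually consistent (residuals ≈ 0); Q is off by 15.2 km.

Q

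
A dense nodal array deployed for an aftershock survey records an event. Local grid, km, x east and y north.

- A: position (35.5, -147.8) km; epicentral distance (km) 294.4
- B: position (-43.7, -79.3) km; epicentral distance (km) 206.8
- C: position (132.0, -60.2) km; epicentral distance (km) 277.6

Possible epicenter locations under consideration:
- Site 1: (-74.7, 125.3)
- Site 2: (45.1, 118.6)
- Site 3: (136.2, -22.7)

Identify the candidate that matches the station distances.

For each candidate, compare |candidate − station| to the reported distance:
Site 1: residuals A 0.1, B 0.1, C 0.1 → max 0.1 km
Site 2: residuals A 27.8, B 10.1, C 78.8 → max 78.8 km
Site 3: residuals A 133.8, B 18.2, C 239.9 → max 239.9 km
Only Site 1 has all residuals ≈ 0.

Site 1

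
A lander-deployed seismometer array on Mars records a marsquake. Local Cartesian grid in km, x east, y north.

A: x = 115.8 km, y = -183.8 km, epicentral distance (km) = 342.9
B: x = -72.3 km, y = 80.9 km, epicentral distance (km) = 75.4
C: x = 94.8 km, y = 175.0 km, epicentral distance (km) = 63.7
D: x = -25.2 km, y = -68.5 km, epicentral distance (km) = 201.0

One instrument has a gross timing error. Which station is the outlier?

C

Solve using three stations at a time. Using A, B, D (subtract circle equations pairwise → linear system) gives (x, y) ≈ (-17.0, 132.4).
Distances from that point to each station vs reported:
  A: calculated 342.9 vs reported 342.9 → residual 0.0 km
  B: calculated 75.6 vs reported 75.4 → residual 0.2 km
  C: calculated 119.6 vs reported 63.7 → residual 55.9 km
  D: calculated 201.1 vs reported 201.0 → residual 0.1 km
A, B, D are mutually consistent (residuals ≈ 0); C is off by 55.9 km.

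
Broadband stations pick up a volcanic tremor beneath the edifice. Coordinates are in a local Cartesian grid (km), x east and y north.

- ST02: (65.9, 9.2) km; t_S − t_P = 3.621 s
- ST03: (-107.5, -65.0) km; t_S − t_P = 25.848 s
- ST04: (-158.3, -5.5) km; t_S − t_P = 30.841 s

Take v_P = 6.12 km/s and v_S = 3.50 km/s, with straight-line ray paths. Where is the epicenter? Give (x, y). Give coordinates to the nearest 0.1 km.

93.8 km east, -0.7 km north

Distance from S−P lag: d = Δt · v_P v_S / (v_P − v_S) = Δt · (6.12·3.50)/(6.12−3.50) ≈ 8.1756·Δt.
So d_ST02 = 29.60, d_ST03 = 211.32, d_ST04 = 252.14 km.
Circle about each station: (x − 65.9)² + (y − 9.2)² = 29.60²; (x + 107.5)² + (y + 65.0)² = 211.32²; (x + 158.3)² + (y + 5.5)² = 252.14².
Subtracting the ST02 equation from the ST03 and ST04 equations removes the quadratic terms:
-346.8 x − 148.4 y = -32426.18
-448.4 x − 29.4 y = -42036.73
Solving the 2×2 system: x ≈ 93.8, y ≈ -0.7 km.
Check against ST02 (with the unrounded x, y): √((x − 65.9)²+(y − 9.2)²) = 29.59 ≈ 29.60 km. ✓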